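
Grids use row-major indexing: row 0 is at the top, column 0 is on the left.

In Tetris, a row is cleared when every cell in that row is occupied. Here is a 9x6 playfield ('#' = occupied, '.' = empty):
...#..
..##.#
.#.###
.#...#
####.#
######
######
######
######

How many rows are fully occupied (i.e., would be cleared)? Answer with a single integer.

Answer: 4

Derivation:
Check each row:
  row 0: 5 empty cells -> not full
  row 1: 3 empty cells -> not full
  row 2: 2 empty cells -> not full
  row 3: 4 empty cells -> not full
  row 4: 1 empty cell -> not full
  row 5: 0 empty cells -> FULL (clear)
  row 6: 0 empty cells -> FULL (clear)
  row 7: 0 empty cells -> FULL (clear)
  row 8: 0 empty cells -> FULL (clear)
Total rows cleared: 4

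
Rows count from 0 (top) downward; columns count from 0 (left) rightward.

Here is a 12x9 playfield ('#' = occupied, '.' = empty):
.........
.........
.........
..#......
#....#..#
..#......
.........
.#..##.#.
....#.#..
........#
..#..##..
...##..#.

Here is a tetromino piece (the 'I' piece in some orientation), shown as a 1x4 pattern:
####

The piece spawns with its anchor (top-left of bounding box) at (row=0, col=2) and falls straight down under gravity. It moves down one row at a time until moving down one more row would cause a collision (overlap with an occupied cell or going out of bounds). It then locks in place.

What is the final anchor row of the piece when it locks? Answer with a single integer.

Spawn at (row=0, col=2). Try each row:
  row 0: fits
  row 1: fits
  row 2: fits
  row 3: blocked -> lock at row 2

Answer: 2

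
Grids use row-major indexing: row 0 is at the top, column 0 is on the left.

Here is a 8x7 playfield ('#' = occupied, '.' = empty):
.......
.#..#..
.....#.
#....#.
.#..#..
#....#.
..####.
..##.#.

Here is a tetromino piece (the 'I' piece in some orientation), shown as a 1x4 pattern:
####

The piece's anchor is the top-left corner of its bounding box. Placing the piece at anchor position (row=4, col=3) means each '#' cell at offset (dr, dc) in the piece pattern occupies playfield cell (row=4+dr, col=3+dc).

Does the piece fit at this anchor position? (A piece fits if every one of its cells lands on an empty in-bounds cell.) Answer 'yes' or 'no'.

Check each piece cell at anchor (4, 3):
  offset (0,0) -> (4,3): empty -> OK
  offset (0,1) -> (4,4): occupied ('#') -> FAIL
  offset (0,2) -> (4,5): empty -> OK
  offset (0,3) -> (4,6): empty -> OK
All cells valid: no

Answer: no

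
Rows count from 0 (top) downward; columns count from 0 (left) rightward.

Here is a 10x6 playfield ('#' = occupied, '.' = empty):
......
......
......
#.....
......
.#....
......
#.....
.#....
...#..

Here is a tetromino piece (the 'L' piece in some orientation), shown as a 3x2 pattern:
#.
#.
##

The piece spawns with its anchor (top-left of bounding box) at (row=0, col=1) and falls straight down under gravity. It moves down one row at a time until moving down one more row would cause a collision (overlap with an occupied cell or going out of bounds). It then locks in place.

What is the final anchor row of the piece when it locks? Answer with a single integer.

Answer: 2

Derivation:
Spawn at (row=0, col=1). Try each row:
  row 0: fits
  row 1: fits
  row 2: fits
  row 3: blocked -> lock at row 2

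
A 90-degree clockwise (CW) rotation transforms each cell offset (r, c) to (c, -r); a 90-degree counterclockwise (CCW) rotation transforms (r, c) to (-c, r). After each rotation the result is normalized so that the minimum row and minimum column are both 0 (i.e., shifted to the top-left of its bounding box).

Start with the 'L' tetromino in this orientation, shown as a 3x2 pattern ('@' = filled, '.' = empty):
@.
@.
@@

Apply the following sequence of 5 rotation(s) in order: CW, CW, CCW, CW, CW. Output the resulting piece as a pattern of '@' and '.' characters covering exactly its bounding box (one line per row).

Answer: ..@
@@@

Derivation:
Start:
@.
@.
@@
After rotation 1 (CW):
@@@
@..
After rotation 2 (CW):
@@
.@
.@
After rotation 3 (CCW):
@@@
@..
After rotation 4 (CW):
@@
.@
.@
After rotation 5 (CW):
..@
@@@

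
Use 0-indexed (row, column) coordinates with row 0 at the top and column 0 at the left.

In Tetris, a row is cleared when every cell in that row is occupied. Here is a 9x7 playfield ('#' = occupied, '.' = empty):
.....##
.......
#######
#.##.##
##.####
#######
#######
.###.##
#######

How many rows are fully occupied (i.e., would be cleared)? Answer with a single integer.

Answer: 4

Derivation:
Check each row:
  row 0: 5 empty cells -> not full
  row 1: 7 empty cells -> not full
  row 2: 0 empty cells -> FULL (clear)
  row 3: 2 empty cells -> not full
  row 4: 1 empty cell -> not full
  row 5: 0 empty cells -> FULL (clear)
  row 6: 0 empty cells -> FULL (clear)
  row 7: 2 empty cells -> not full
  row 8: 0 empty cells -> FULL (clear)
Total rows cleared: 4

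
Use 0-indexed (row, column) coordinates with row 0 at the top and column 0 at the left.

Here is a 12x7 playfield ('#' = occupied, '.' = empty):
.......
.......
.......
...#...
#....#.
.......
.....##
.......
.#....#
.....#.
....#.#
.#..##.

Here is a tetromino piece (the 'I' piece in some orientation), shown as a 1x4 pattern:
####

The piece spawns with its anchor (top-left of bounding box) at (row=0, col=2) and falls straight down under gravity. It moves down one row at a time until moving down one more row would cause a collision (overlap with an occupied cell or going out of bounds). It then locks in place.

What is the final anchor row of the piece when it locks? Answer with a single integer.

Spawn at (row=0, col=2). Try each row:
  row 0: fits
  row 1: fits
  row 2: fits
  row 3: blocked -> lock at row 2

Answer: 2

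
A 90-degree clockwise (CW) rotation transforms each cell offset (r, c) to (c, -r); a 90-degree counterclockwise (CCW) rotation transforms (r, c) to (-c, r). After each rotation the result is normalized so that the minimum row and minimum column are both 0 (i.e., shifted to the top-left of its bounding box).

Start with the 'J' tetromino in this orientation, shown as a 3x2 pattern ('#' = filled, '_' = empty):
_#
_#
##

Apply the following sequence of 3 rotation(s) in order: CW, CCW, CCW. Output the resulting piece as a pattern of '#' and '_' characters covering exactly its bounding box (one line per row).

Start:
_#
_#
##
After rotation 1 (CW):
#__
###
After rotation 2 (CCW):
_#
_#
##
After rotation 3 (CCW):
###
__#

Answer: ###
__#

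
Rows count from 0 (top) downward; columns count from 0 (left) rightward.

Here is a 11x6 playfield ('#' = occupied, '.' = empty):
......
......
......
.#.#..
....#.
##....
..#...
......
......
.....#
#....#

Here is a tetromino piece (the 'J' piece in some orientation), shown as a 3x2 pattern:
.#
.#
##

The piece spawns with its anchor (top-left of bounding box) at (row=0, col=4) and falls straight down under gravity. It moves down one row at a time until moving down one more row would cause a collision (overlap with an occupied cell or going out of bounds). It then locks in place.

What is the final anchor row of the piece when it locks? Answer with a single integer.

Answer: 1

Derivation:
Spawn at (row=0, col=4). Try each row:
  row 0: fits
  row 1: fits
  row 2: blocked -> lock at row 1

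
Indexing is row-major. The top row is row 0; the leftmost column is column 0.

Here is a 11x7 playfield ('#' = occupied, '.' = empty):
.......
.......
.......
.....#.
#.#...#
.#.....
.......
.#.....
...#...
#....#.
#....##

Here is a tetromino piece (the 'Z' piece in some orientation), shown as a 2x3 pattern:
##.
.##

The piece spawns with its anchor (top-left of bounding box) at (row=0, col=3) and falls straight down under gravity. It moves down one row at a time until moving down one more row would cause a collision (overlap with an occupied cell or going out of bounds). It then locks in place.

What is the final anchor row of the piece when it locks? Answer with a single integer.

Spawn at (row=0, col=3). Try each row:
  row 0: fits
  row 1: fits
  row 2: blocked -> lock at row 1

Answer: 1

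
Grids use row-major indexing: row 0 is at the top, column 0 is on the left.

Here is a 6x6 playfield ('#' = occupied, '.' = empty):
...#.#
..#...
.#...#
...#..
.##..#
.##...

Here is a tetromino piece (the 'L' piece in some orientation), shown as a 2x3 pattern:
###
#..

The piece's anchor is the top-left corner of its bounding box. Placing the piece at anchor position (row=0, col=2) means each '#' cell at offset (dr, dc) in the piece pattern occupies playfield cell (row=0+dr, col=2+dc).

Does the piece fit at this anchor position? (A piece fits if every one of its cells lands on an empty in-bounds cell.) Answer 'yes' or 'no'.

Check each piece cell at anchor (0, 2):
  offset (0,0) -> (0,2): empty -> OK
  offset (0,1) -> (0,3): occupied ('#') -> FAIL
  offset (0,2) -> (0,4): empty -> OK
  offset (1,0) -> (1,2): occupied ('#') -> FAIL
All cells valid: no

Answer: no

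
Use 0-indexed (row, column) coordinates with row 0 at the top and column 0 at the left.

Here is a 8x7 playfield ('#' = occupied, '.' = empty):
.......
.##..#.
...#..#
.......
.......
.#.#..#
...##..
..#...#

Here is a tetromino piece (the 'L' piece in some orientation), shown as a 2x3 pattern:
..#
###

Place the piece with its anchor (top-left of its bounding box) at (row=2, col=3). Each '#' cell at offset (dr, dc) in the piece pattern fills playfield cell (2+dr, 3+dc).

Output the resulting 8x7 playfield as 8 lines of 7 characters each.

Fill (2+0,3+2) = (2,5)
Fill (2+1,3+0) = (3,3)
Fill (2+1,3+1) = (3,4)
Fill (2+1,3+2) = (3,5)

Answer: .......
.##..#.
...#.##
...###.
.......
.#.#..#
...##..
..#...#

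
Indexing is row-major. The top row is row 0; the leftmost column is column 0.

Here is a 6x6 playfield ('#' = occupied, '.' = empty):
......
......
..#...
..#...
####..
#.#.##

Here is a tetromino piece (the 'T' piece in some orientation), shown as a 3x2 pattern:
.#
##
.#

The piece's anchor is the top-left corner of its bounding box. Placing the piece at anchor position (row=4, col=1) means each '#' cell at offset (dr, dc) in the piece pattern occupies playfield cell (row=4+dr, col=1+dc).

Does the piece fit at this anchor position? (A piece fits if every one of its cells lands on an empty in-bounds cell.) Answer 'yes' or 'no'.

Check each piece cell at anchor (4, 1):
  offset (0,1) -> (4,2): occupied ('#') -> FAIL
  offset (1,0) -> (5,1): empty -> OK
  offset (1,1) -> (5,2): occupied ('#') -> FAIL
  offset (2,1) -> (6,2): out of bounds -> FAIL
All cells valid: no

Answer: no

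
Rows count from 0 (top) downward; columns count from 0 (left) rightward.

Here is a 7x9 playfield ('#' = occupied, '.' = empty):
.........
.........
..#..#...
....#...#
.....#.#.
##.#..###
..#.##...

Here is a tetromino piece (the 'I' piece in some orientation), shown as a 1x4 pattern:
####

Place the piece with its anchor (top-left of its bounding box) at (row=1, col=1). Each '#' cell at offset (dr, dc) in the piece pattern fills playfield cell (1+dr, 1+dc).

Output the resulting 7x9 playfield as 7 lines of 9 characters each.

Answer: .........
.####....
..#..#...
....#...#
.....#.#.
##.#..###
..#.##...

Derivation:
Fill (1+0,1+0) = (1,1)
Fill (1+0,1+1) = (1,2)
Fill (1+0,1+2) = (1,3)
Fill (1+0,1+3) = (1,4)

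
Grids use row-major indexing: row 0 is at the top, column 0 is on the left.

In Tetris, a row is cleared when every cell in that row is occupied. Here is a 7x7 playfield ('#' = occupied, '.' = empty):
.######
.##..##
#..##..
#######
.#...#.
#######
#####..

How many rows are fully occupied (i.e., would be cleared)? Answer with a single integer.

Check each row:
  row 0: 1 empty cell -> not full
  row 1: 3 empty cells -> not full
  row 2: 4 empty cells -> not full
  row 3: 0 empty cells -> FULL (clear)
  row 4: 5 empty cells -> not full
  row 5: 0 empty cells -> FULL (clear)
  row 6: 2 empty cells -> not full
Total rows cleared: 2

Answer: 2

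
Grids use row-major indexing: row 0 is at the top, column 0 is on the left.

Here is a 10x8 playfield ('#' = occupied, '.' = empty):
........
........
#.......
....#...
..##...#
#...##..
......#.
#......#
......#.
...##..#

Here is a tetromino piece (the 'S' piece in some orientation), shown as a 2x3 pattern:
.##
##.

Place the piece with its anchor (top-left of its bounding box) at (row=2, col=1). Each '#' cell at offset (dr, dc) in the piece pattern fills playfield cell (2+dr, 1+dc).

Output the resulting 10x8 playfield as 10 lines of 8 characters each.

Answer: ........
........
#.##....
.##.#...
..##...#
#...##..
......#.
#......#
......#.
...##..#

Derivation:
Fill (2+0,1+1) = (2,2)
Fill (2+0,1+2) = (2,3)
Fill (2+1,1+0) = (3,1)
Fill (2+1,1+1) = (3,2)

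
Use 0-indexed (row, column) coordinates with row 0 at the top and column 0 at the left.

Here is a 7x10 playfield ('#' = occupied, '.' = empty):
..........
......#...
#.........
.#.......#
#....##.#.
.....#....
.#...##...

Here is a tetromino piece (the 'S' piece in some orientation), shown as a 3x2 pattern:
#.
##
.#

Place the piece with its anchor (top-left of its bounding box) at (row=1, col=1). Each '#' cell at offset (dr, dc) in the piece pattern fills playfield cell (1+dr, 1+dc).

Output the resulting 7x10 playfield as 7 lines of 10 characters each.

Answer: ..........
.#....#...
###.......
.##......#
#....##.#.
.....#....
.#...##...

Derivation:
Fill (1+0,1+0) = (1,1)
Fill (1+1,1+0) = (2,1)
Fill (1+1,1+1) = (2,2)
Fill (1+2,1+1) = (3,2)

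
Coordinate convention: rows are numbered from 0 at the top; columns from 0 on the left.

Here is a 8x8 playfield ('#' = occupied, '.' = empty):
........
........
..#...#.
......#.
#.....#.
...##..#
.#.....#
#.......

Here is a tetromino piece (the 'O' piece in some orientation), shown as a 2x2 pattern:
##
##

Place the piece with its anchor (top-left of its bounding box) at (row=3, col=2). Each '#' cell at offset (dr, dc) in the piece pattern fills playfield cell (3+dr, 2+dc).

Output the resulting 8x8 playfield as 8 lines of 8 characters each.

Fill (3+0,2+0) = (3,2)
Fill (3+0,2+1) = (3,3)
Fill (3+1,2+0) = (4,2)
Fill (3+1,2+1) = (4,3)

Answer: ........
........
..#...#.
..##..#.
#.##..#.
...##..#
.#.....#
#.......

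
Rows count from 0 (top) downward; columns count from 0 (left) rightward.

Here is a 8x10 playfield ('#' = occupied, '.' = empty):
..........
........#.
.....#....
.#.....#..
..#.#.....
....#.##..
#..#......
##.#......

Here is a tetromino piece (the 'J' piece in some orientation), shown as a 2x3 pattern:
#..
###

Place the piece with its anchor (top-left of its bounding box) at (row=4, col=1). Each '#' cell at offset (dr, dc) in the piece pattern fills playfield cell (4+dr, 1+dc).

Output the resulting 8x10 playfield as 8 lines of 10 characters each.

Fill (4+0,1+0) = (4,1)
Fill (4+1,1+0) = (5,1)
Fill (4+1,1+1) = (5,2)
Fill (4+1,1+2) = (5,3)

Answer: ..........
........#.
.....#....
.#.....#..
.##.#.....
.####.##..
#..#......
##.#......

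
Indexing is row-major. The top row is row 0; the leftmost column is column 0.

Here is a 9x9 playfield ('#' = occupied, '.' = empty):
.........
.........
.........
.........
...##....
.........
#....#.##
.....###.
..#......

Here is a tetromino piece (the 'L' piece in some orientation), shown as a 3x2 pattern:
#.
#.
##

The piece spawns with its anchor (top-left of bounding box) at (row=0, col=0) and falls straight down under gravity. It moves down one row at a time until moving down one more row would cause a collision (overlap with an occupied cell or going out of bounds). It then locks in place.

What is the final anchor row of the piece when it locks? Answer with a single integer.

Spawn at (row=0, col=0). Try each row:
  row 0: fits
  row 1: fits
  row 2: fits
  row 3: fits
  row 4: blocked -> lock at row 3

Answer: 3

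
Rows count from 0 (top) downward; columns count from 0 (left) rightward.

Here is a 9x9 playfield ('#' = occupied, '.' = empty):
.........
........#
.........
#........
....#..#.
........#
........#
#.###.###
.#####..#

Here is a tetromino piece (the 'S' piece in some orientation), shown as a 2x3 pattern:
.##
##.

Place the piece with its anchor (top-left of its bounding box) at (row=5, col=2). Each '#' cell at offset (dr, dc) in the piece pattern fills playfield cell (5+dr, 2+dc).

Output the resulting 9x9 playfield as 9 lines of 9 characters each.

Fill (5+0,2+1) = (5,3)
Fill (5+0,2+2) = (5,4)
Fill (5+1,2+0) = (6,2)
Fill (5+1,2+1) = (6,3)

Answer: .........
........#
.........
#........
....#..#.
...##...#
..##....#
#.###.###
.#####..#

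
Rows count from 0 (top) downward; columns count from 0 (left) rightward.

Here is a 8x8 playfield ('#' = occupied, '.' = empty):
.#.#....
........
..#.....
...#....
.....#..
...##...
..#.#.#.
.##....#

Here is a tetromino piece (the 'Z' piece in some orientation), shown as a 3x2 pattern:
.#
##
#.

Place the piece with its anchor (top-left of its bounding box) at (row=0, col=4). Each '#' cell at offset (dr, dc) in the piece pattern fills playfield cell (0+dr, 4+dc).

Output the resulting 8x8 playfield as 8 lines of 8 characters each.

Fill (0+0,4+1) = (0,5)
Fill (0+1,4+0) = (1,4)
Fill (0+1,4+1) = (1,5)
Fill (0+2,4+0) = (2,4)

Answer: .#.#.#..
....##..
..#.#...
...#....
.....#..
...##...
..#.#.#.
.##....#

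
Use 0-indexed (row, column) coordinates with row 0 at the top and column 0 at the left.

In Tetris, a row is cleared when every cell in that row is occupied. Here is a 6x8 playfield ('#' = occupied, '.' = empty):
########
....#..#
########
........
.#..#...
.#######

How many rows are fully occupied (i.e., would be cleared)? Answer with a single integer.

Check each row:
  row 0: 0 empty cells -> FULL (clear)
  row 1: 6 empty cells -> not full
  row 2: 0 empty cells -> FULL (clear)
  row 3: 8 empty cells -> not full
  row 4: 6 empty cells -> not full
  row 5: 1 empty cell -> not full
Total rows cleared: 2

Answer: 2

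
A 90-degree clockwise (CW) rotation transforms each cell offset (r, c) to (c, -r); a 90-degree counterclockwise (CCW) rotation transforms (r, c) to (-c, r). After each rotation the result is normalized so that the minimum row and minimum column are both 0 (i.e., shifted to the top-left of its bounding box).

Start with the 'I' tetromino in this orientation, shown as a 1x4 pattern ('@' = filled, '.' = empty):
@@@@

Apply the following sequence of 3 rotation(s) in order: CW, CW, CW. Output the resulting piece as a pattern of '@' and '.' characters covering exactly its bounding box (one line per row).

Start:
@@@@
After rotation 1 (CW):
@
@
@
@
After rotation 2 (CW):
@@@@
After rotation 3 (CW):
@
@
@
@

Answer: @
@
@
@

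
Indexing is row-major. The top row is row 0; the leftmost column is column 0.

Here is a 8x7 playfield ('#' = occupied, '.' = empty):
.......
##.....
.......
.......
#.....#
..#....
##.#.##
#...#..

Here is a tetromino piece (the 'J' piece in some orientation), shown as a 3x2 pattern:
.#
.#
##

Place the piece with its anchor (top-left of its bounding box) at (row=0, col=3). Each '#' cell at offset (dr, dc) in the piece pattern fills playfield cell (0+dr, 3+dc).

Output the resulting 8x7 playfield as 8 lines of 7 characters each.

Fill (0+0,3+1) = (0,4)
Fill (0+1,3+1) = (1,4)
Fill (0+2,3+0) = (2,3)
Fill (0+2,3+1) = (2,4)

Answer: ....#..
##..#..
...##..
.......
#.....#
..#....
##.#.##
#...#..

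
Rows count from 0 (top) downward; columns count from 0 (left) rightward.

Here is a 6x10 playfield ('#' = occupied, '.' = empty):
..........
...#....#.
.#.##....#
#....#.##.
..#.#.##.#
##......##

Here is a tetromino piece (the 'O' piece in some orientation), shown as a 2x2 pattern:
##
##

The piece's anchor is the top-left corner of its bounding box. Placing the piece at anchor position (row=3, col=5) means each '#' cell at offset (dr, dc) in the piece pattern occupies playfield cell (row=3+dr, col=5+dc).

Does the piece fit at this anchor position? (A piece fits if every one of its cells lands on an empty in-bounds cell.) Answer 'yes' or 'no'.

Answer: no

Derivation:
Check each piece cell at anchor (3, 5):
  offset (0,0) -> (3,5): occupied ('#') -> FAIL
  offset (0,1) -> (3,6): empty -> OK
  offset (1,0) -> (4,5): empty -> OK
  offset (1,1) -> (4,6): occupied ('#') -> FAIL
All cells valid: no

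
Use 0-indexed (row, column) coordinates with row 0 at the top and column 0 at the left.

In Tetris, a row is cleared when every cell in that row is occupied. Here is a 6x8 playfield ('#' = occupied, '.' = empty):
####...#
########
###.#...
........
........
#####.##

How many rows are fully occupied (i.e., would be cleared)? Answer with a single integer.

Check each row:
  row 0: 3 empty cells -> not full
  row 1: 0 empty cells -> FULL (clear)
  row 2: 4 empty cells -> not full
  row 3: 8 empty cells -> not full
  row 4: 8 empty cells -> not full
  row 5: 1 empty cell -> not full
Total rows cleared: 1

Answer: 1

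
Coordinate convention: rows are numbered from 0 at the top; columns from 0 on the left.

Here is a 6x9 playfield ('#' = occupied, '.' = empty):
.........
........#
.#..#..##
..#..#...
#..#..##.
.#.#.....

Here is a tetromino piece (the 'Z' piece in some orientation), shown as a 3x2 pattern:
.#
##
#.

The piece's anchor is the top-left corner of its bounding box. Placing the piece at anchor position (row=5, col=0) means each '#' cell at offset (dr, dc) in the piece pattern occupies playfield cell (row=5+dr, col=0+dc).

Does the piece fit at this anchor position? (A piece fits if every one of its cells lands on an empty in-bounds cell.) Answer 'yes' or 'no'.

Check each piece cell at anchor (5, 0):
  offset (0,1) -> (5,1): occupied ('#') -> FAIL
  offset (1,0) -> (6,0): out of bounds -> FAIL
  offset (1,1) -> (6,1): out of bounds -> FAIL
  offset (2,0) -> (7,0): out of bounds -> FAIL
All cells valid: no

Answer: no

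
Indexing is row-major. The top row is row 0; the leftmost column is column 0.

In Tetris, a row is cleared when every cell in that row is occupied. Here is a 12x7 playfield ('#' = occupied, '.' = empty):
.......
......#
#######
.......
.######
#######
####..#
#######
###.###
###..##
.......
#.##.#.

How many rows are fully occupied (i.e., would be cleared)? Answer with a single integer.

Check each row:
  row 0: 7 empty cells -> not full
  row 1: 6 empty cells -> not full
  row 2: 0 empty cells -> FULL (clear)
  row 3: 7 empty cells -> not full
  row 4: 1 empty cell -> not full
  row 5: 0 empty cells -> FULL (clear)
  row 6: 2 empty cells -> not full
  row 7: 0 empty cells -> FULL (clear)
  row 8: 1 empty cell -> not full
  row 9: 2 empty cells -> not full
  row 10: 7 empty cells -> not full
  row 11: 3 empty cells -> not full
Total rows cleared: 3

Answer: 3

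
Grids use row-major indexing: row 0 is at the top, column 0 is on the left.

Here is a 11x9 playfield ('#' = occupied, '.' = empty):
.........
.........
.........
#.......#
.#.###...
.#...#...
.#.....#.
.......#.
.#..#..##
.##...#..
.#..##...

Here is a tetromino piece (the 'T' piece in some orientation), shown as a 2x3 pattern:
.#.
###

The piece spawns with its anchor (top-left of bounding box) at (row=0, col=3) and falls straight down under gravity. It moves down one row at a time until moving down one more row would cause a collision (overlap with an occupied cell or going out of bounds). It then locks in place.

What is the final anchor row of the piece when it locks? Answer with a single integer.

Spawn at (row=0, col=3). Try each row:
  row 0: fits
  row 1: fits
  row 2: fits
  row 3: blocked -> lock at row 2

Answer: 2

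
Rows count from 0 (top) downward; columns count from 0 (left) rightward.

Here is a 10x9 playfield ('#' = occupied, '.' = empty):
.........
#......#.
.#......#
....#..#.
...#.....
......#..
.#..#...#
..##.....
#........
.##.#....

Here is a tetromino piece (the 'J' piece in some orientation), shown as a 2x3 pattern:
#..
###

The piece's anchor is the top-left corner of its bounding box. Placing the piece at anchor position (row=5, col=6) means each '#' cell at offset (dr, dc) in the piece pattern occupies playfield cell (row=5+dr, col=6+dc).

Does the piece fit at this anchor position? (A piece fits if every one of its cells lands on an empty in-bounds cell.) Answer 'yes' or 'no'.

Check each piece cell at anchor (5, 6):
  offset (0,0) -> (5,6): occupied ('#') -> FAIL
  offset (1,0) -> (6,6): empty -> OK
  offset (1,1) -> (6,7): empty -> OK
  offset (1,2) -> (6,8): occupied ('#') -> FAIL
All cells valid: no

Answer: no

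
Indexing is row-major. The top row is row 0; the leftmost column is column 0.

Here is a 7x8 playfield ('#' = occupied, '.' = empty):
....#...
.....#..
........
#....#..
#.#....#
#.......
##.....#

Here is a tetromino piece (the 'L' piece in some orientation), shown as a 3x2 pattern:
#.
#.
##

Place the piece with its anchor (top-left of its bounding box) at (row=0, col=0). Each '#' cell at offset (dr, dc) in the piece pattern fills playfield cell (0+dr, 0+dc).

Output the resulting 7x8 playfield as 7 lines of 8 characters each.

Answer: #...#...
#....#..
##......
#....#..
#.#....#
#.......
##.....#

Derivation:
Fill (0+0,0+0) = (0,0)
Fill (0+1,0+0) = (1,0)
Fill (0+2,0+0) = (2,0)
Fill (0+2,0+1) = (2,1)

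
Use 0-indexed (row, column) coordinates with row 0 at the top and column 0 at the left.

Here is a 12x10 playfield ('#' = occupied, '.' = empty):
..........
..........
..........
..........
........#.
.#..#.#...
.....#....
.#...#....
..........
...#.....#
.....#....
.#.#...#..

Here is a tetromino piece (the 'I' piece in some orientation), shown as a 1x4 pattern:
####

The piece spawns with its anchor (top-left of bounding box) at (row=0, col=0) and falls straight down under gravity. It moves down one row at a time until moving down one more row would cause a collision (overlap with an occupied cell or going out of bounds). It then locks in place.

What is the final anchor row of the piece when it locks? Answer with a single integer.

Spawn at (row=0, col=0). Try each row:
  row 0: fits
  row 1: fits
  row 2: fits
  row 3: fits
  row 4: fits
  row 5: blocked -> lock at row 4

Answer: 4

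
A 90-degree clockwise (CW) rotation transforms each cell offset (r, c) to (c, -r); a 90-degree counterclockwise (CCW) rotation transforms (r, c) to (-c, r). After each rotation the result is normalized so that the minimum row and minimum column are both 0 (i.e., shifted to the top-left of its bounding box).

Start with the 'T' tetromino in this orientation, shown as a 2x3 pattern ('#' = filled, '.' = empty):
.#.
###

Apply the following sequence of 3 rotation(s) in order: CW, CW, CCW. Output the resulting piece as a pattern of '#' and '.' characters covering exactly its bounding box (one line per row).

Start:
.#.
###
After rotation 1 (CW):
#.
##
#.
After rotation 2 (CW):
###
.#.
After rotation 3 (CCW):
#.
##
#.

Answer: #.
##
#.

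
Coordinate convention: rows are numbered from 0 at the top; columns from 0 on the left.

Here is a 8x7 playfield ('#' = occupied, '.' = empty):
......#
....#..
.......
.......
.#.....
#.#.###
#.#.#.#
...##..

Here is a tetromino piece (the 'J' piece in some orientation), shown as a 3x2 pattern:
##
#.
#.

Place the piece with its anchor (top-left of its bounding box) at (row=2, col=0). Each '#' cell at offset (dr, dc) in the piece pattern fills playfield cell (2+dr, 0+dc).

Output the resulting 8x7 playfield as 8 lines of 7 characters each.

Fill (2+0,0+0) = (2,0)
Fill (2+0,0+1) = (2,1)
Fill (2+1,0+0) = (3,0)
Fill (2+2,0+0) = (4,0)

Answer: ......#
....#..
##.....
#......
##.....
#.#.###
#.#.#.#
...##..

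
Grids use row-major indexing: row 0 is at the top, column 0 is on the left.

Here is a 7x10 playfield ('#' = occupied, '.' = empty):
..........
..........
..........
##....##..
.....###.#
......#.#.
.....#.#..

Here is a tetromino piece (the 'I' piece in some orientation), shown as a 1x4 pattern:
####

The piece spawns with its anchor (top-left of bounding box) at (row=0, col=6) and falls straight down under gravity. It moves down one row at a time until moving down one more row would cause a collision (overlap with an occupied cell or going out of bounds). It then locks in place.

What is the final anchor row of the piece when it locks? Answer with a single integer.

Spawn at (row=0, col=6). Try each row:
  row 0: fits
  row 1: fits
  row 2: fits
  row 3: blocked -> lock at row 2

Answer: 2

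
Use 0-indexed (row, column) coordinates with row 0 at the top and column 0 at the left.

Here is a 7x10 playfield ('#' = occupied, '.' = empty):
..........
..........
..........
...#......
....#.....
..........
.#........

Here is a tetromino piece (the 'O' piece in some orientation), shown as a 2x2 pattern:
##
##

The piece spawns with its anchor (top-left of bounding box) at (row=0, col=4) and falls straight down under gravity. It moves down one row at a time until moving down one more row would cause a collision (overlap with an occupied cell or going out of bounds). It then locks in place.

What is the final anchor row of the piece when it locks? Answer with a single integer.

Spawn at (row=0, col=4). Try each row:
  row 0: fits
  row 1: fits
  row 2: fits
  row 3: blocked -> lock at row 2

Answer: 2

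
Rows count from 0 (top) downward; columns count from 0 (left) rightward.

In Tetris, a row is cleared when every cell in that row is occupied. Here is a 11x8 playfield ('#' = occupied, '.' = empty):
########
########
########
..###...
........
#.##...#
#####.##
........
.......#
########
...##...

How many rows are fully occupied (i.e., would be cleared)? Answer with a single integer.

Answer: 4

Derivation:
Check each row:
  row 0: 0 empty cells -> FULL (clear)
  row 1: 0 empty cells -> FULL (clear)
  row 2: 0 empty cells -> FULL (clear)
  row 3: 5 empty cells -> not full
  row 4: 8 empty cells -> not full
  row 5: 4 empty cells -> not full
  row 6: 1 empty cell -> not full
  row 7: 8 empty cells -> not full
  row 8: 7 empty cells -> not full
  row 9: 0 empty cells -> FULL (clear)
  row 10: 6 empty cells -> not full
Total rows cleared: 4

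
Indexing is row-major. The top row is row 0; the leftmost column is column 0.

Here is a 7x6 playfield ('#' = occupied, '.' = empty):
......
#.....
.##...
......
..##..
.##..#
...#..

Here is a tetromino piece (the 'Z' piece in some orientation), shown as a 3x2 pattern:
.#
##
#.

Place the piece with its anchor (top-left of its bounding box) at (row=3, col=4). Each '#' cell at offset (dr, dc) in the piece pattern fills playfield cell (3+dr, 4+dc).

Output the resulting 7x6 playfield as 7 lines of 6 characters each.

Answer: ......
#.....
.##...
.....#
..####
.##.##
...#..

Derivation:
Fill (3+0,4+1) = (3,5)
Fill (3+1,4+0) = (4,4)
Fill (3+1,4+1) = (4,5)
Fill (3+2,4+0) = (5,4)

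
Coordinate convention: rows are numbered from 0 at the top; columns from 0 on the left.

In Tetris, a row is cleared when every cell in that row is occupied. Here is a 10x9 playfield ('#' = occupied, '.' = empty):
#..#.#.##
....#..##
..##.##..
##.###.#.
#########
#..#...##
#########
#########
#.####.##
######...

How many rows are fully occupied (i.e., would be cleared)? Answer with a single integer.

Answer: 3

Derivation:
Check each row:
  row 0: 4 empty cells -> not full
  row 1: 6 empty cells -> not full
  row 2: 5 empty cells -> not full
  row 3: 3 empty cells -> not full
  row 4: 0 empty cells -> FULL (clear)
  row 5: 5 empty cells -> not full
  row 6: 0 empty cells -> FULL (clear)
  row 7: 0 empty cells -> FULL (clear)
  row 8: 2 empty cells -> not full
  row 9: 3 empty cells -> not full
Total rows cleared: 3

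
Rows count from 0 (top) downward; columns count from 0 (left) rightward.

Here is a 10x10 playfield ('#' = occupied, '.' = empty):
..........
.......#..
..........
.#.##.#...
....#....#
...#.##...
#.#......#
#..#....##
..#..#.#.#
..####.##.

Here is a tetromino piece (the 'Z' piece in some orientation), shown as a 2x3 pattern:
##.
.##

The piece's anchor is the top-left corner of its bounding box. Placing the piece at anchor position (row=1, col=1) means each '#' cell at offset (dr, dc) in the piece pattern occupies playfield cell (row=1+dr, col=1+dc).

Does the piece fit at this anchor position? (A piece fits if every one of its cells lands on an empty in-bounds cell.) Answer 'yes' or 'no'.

Answer: yes

Derivation:
Check each piece cell at anchor (1, 1):
  offset (0,0) -> (1,1): empty -> OK
  offset (0,1) -> (1,2): empty -> OK
  offset (1,1) -> (2,2): empty -> OK
  offset (1,2) -> (2,3): empty -> OK
All cells valid: yes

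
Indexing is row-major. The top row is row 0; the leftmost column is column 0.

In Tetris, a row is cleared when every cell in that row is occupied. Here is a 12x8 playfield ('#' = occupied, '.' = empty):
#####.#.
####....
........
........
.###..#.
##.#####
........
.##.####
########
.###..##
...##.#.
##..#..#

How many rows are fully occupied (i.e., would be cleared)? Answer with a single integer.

Check each row:
  row 0: 2 empty cells -> not full
  row 1: 4 empty cells -> not full
  row 2: 8 empty cells -> not full
  row 3: 8 empty cells -> not full
  row 4: 4 empty cells -> not full
  row 5: 1 empty cell -> not full
  row 6: 8 empty cells -> not full
  row 7: 2 empty cells -> not full
  row 8: 0 empty cells -> FULL (clear)
  row 9: 3 empty cells -> not full
  row 10: 5 empty cells -> not full
  row 11: 4 empty cells -> not full
Total rows cleared: 1

Answer: 1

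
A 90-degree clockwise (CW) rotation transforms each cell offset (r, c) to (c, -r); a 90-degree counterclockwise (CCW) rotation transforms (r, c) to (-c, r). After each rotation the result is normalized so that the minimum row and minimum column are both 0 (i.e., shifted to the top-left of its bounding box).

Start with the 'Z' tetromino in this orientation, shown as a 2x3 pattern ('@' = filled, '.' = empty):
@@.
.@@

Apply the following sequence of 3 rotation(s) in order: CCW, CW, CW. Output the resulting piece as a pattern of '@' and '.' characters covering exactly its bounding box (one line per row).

Start:
@@.
.@@
After rotation 1 (CCW):
.@
@@
@.
After rotation 2 (CW):
@@.
.@@
After rotation 3 (CW):
.@
@@
@.

Answer: .@
@@
@.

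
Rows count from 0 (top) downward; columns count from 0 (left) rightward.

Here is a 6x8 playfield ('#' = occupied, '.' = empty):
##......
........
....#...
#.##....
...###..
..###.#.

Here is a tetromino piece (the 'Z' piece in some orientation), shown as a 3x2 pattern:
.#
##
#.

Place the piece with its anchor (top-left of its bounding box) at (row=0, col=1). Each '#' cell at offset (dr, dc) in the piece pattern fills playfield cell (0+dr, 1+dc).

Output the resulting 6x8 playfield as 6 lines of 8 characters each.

Answer: ###.....
.##.....
.#..#...
#.##....
...###..
..###.#.

Derivation:
Fill (0+0,1+1) = (0,2)
Fill (0+1,1+0) = (1,1)
Fill (0+1,1+1) = (1,2)
Fill (0+2,1+0) = (2,1)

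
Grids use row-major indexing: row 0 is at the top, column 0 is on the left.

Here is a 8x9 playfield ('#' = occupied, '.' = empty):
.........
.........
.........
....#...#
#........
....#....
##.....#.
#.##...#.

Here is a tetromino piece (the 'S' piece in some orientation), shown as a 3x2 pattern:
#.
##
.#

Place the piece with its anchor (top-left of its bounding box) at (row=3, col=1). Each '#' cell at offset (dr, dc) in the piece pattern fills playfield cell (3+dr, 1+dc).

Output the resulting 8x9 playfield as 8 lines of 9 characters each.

Fill (3+0,1+0) = (3,1)
Fill (3+1,1+0) = (4,1)
Fill (3+1,1+1) = (4,2)
Fill (3+2,1+1) = (5,2)

Answer: .........
.........
.........
.#..#...#
###......
..#.#....
##.....#.
#.##...#.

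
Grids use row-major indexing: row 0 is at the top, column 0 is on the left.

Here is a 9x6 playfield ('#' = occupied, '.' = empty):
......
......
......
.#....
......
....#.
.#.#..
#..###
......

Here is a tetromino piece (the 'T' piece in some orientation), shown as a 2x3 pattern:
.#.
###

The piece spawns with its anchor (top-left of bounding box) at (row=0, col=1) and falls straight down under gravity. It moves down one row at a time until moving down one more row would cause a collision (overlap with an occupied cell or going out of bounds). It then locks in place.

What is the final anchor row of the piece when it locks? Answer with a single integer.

Spawn at (row=0, col=1). Try each row:
  row 0: fits
  row 1: fits
  row 2: blocked -> lock at row 1

Answer: 1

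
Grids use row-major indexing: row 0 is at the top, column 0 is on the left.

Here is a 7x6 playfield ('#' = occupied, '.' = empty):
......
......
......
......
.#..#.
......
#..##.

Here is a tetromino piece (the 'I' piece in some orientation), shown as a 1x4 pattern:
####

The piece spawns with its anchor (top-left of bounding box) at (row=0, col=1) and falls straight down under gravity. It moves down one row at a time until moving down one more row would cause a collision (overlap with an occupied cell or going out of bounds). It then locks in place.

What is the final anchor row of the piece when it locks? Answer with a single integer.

Answer: 3

Derivation:
Spawn at (row=0, col=1). Try each row:
  row 0: fits
  row 1: fits
  row 2: fits
  row 3: fits
  row 4: blocked -> lock at row 3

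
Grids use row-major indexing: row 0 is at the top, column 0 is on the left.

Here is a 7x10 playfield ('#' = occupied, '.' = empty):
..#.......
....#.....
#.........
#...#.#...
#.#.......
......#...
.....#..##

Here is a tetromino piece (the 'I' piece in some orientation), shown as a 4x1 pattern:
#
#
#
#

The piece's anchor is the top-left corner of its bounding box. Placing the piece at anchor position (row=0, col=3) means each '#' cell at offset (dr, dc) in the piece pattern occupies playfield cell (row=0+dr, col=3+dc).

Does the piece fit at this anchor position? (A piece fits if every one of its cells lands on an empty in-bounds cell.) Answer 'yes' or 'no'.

Check each piece cell at anchor (0, 3):
  offset (0,0) -> (0,3): empty -> OK
  offset (1,0) -> (1,3): empty -> OK
  offset (2,0) -> (2,3): empty -> OK
  offset (3,0) -> (3,3): empty -> OK
All cells valid: yes

Answer: yes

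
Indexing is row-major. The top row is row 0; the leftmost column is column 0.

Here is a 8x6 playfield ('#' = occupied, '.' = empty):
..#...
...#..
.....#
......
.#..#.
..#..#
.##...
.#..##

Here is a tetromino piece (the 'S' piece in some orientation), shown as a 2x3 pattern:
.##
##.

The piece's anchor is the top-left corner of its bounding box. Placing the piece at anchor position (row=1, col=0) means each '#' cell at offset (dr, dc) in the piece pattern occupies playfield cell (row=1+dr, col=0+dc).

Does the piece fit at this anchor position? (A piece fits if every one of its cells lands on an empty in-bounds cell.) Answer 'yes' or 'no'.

Check each piece cell at anchor (1, 0):
  offset (0,1) -> (1,1): empty -> OK
  offset (0,2) -> (1,2): empty -> OK
  offset (1,0) -> (2,0): empty -> OK
  offset (1,1) -> (2,1): empty -> OK
All cells valid: yes

Answer: yes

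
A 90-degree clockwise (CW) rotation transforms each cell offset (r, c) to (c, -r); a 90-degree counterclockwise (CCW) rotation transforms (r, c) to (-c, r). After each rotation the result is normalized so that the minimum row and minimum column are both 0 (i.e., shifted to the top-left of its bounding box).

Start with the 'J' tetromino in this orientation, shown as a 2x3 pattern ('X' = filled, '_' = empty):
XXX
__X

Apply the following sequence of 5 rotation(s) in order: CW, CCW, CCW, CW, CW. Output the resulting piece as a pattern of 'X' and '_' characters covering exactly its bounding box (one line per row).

Start:
XXX
__X
After rotation 1 (CW):
_X
_X
XX
After rotation 2 (CCW):
XXX
__X
After rotation 3 (CCW):
XX
X_
X_
After rotation 4 (CW):
XXX
__X
After rotation 5 (CW):
_X
_X
XX

Answer: _X
_X
XX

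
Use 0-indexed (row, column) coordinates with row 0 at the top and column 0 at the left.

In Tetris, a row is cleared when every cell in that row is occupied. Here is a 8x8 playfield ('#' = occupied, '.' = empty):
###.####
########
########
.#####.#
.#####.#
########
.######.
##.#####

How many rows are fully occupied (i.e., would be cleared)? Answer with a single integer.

Answer: 3

Derivation:
Check each row:
  row 0: 1 empty cell -> not full
  row 1: 0 empty cells -> FULL (clear)
  row 2: 0 empty cells -> FULL (clear)
  row 3: 2 empty cells -> not full
  row 4: 2 empty cells -> not full
  row 5: 0 empty cells -> FULL (clear)
  row 6: 2 empty cells -> not full
  row 7: 1 empty cell -> not full
Total rows cleared: 3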